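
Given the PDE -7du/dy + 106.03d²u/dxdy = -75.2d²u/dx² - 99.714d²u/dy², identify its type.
Rewriting in standard form: 75.2d²u/dx² + 106.03d²u/dxdy + 99.714d²u/dy² - 7du/dy = 0. The second-order coefficients are A = 75.2, B = 106.03, C = 99.714. Since B² - 4AC = -18751.6103 < 0, this is an elliptic PDE.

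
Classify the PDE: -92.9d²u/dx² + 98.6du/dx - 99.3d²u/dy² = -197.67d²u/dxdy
Rewriting in standard form: -92.9d²u/dx² + 197.67d²u/dxdy - 99.3d²u/dy² + 98.6du/dx = 0. A = -92.9, B = 197.67, C = -99.3. Discriminant B² - 4AC = 2173.5489. Since 2173.5489 > 0, hyperbolic.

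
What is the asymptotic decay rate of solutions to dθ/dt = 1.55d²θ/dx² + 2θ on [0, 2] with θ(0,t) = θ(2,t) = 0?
Eigenvalues: λₙ = 1.55n²π²/2² - 2.
First three modes:
  n=1: λ₁ = 1.55π²/2² - 2 ≈ 1.824
  n=2: λ₂ = 6.2π²/2² - 2 ≈ 13.298
  n=3: λ₃ = 13.95π²/2² - 2 ≈ 32.42
Since 1.55π²/2² ≈ 3.824 > 2, all λₙ > 0.
The n=1 mode decays slowest → dominates as t → ∞.
Asymptotic: θ ~ c₁ sin(πx/2) e^{-λ₁t} with decay rate λ₁ ≈ 1.824.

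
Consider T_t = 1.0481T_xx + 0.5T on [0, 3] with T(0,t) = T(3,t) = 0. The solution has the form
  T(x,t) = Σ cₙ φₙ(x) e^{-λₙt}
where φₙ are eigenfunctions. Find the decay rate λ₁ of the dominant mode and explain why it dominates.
Eigenvalues: λₙ = 1.0481n²π²/3² - 0.5.
First three modes:
  n=1: λ₁ = 1.0481π²/3² - 0.5 ≈ 0.649
  n=2: λ₂ = 4.1924π²/3² - 0.5 ≈ 4.097
  n=3: λ₃ = 9.4329π²/3² - 0.5 ≈ 9.844
Since 1.0481π²/3² ≈ 1.149 > 0.5, all λₙ > 0.
The n=1 mode decays slowest → dominates as t → ∞.
Asymptotic: T ~ c₁ sin(πx/3) e^{-λ₁t} with decay rate λ₁ ≈ 0.649.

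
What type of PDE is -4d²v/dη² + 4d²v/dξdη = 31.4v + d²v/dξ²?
Rewriting in standard form: -d²v/dξ² + 4d²v/dξdη - 4d²v/dη² - 31.4v = 0. With A = -1, B = 4, C = -4, the discriminant is 0. This is a parabolic PDE.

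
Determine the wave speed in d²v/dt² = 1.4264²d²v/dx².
Speed = 1.4264. Information travels along characteristics x = x₀ ± 1.4264t.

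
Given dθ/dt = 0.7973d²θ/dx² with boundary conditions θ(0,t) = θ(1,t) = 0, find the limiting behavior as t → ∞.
θ → 0. Heat diffuses out through both boundaries.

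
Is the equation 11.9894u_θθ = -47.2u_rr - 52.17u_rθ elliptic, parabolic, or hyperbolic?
Rewriting in standard form: 47.2u_rr + 52.17u_rθ + 11.9894u_θθ = 0. Computing B² - 4AC with A = 47.2, B = 52.17, C = 11.9894: discriminant = 458.11018 (positive). Answer: hyperbolic.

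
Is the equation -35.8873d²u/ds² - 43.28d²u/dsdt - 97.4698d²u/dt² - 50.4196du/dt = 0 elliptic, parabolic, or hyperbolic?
Computing B² - 4AC with A = -35.8873, B = -43.28, C = -97.4698: discriminant = -12118.55341416 (negative). Answer: elliptic.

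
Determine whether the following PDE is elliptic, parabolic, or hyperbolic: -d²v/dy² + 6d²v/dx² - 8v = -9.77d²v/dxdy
Rewriting in standard form: 6d²v/dx² + 9.77d²v/dxdy - d²v/dy² - 8v = 0. Coefficients: A = 6, B = 9.77, C = -1. B² - 4AC = 119.4529, which is positive, so the equation is hyperbolic.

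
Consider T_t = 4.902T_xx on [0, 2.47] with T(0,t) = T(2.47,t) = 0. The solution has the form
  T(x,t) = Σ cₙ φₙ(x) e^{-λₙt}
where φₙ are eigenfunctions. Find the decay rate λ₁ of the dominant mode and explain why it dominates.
Eigenvalues: λₙ = 4.902n²π²/2.47².
First three modes:
  n=1: λ₁ = 4.902π²/2.47² ≈ 7.93
  n=2: λ₂ = 19.608π²/2.47² ≈ 31.72 (4× faster decay)
  n=3: λ₃ = 44.118π²/2.47² ≈ 71.371 (9× faster decay)
As t → ∞, higher modes decay exponentially faster. The n=1 mode dominates: T ~ c₁ sin(πx/2.47) e^{-λ₁t}.
Decay rate: λ₁ = 4.902π²/2.47² ≈ 7.93.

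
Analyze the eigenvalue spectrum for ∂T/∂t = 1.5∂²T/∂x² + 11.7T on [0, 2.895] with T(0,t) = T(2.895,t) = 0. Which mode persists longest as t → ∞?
Eigenvalues: λₙ = 1.5n²π²/2.895² - 11.7.
First three modes:
  n=1: λ₁ = 1.5π²/2.895² - 11.7 ≈ -9.934
  n=2: λ₂ = 6π²/2.895² - 11.7 ≈ -4.634
  n=3: λ₃ = 13.5π²/2.895² - 11.7 ≈ 4.198
Since 1.5π²/2.895² ≈ 1.766 < 11.7, λ₁ < 0.
The n=1 mode grows fastest (−λₙ is largest for n=1) → dominates.
Asymptotic: T ~ c₁ sin(πx/2.895) e^{9.934t} (exponential growth at rate −λ₁ ≈ 9.934).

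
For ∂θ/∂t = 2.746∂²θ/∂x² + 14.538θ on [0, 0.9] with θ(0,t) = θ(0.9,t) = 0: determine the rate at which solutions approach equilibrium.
Eigenvalues: λₙ = 2.746n²π²/0.9² - 14.538.
First three modes:
  n=1: λ₁ = 2.746π²/0.9² - 14.538 ≈ 18.921
  n=2: λ₂ = 10.984π²/0.9² - 14.538 ≈ 119.299
  n=3: λ₃ = 24.714π²/0.9² - 14.538 ≈ 286.595
Since 2.746π²/0.9² ≈ 33.459 > 14.538, all λₙ > 0.
The n=1 mode decays slowest → dominates as t → ∞.
Asymptotic: θ ~ c₁ sin(πx/0.9) e^{-λ₁t} with decay rate λ₁ ≈ 18.921.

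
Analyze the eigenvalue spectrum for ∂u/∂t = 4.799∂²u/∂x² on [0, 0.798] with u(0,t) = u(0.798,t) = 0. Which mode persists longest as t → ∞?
Eigenvalues: λₙ = 4.799n²π²/0.798².
First three modes:
  n=1: λ₁ = 4.799π²/0.798² ≈ 74.378
  n=2: λ₂ = 19.196π²/0.798² ≈ 297.512 (4× faster decay)
  n=3: λ₃ = 43.191π²/0.798² ≈ 669.402 (9× faster decay)
As t → ∞, higher modes decay exponentially faster. The n=1 mode dominates: u ~ c₁ sin(πx/0.798) e^{-λ₁t}.
Decay rate: λ₁ = 4.799π²/0.798² ≈ 74.378.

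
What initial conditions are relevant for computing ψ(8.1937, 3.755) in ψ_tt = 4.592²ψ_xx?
Domain of dependence: [-9.04926, 25.43666]. Signals travel at speed 4.592, so data within |x - 8.1937| ≤ 4.592·3.755 = 17.24296 can reach the point.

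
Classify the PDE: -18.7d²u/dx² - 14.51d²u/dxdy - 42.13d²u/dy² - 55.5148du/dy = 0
A = -18.7, B = -14.51, C = -42.13. Discriminant B² - 4AC = -2940.7839. Since -2940.7839 < 0, elliptic.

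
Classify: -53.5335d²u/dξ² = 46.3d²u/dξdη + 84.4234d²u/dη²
Rewriting in standard form: -53.5335d²u/dξ² - 46.3d²u/dξdη - 84.4234d²u/dη² = 0. Elliptic (discriminant = -15934.2303356).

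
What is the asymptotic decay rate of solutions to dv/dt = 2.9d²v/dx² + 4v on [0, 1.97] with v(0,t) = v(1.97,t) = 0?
Eigenvalues: λₙ = 2.9n²π²/1.97² - 4.
First three modes:
  n=1: λ₁ = 2.9π²/1.97² - 4 ≈ 3.375
  n=2: λ₂ = 11.6π²/1.97² - 4 ≈ 25.5
  n=3: λ₃ = 26.1π²/1.97² - 4 ≈ 62.375
Since 2.9π²/1.97² ≈ 7.375 > 4, all λₙ > 0.
The n=1 mode decays slowest → dominates as t → ∞.
Asymptotic: v ~ c₁ sin(πx/1.97) e^{-λ₁t} with decay rate λ₁ ≈ 3.375.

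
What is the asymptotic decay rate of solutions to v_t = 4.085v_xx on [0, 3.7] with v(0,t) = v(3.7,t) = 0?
Eigenvalues: λₙ = 4.085n²π²/3.7².
First three modes:
  n=1: λ₁ = 4.085π²/3.7² ≈ 2.945
  n=2: λ₂ = 16.34π²/3.7² ≈ 11.78 (4× faster decay)
  n=3: λ₃ = 36.765π²/3.7² ≈ 26.505 (9× faster decay)
As t → ∞, higher modes decay exponentially faster. The n=1 mode dominates: v ~ c₁ sin(πx/3.7) e^{-λ₁t}.
Decay rate: λ₁ = 4.085π²/3.7² ≈ 2.945.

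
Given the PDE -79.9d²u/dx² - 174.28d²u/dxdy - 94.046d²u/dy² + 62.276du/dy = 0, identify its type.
The second-order coefficients are A = -79.9, B = -174.28, C = -94.046. Since B² - 4AC = 316.4168 > 0, this is a hyperbolic PDE.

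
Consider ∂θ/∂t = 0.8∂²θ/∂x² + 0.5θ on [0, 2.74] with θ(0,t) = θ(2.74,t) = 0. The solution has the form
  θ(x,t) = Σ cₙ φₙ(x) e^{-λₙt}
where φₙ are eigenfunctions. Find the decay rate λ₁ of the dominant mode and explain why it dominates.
Eigenvalues: λₙ = 0.8n²π²/2.74² - 0.5.
First three modes:
  n=1: λ₁ = 0.8π²/2.74² - 0.5 ≈ 0.552
  n=2: λ₂ = 3.2π²/2.74² - 0.5 ≈ 3.707
  n=3: λ₃ = 7.2π²/2.74² - 0.5 ≈ 8.965
Since 0.8π²/2.74² ≈ 1.052 > 0.5, all λₙ > 0.
The n=1 mode decays slowest → dominates as t → ∞.
Asymptotic: θ ~ c₁ sin(πx/2.74) e^{-λ₁t} with decay rate λ₁ ≈ 0.552.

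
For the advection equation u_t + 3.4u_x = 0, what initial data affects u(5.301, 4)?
A single point: x = -8.299. The characteristic through (5.301, 4) is x - 3.4t = const, so x = 5.301 - 3.4·4 = -8.299.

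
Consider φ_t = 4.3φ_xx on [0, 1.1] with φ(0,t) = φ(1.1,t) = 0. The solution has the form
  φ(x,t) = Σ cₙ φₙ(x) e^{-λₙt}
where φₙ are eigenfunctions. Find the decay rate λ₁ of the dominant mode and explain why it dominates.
Eigenvalues: λₙ = 4.3n²π²/1.1².
First three modes:
  n=1: λ₁ = 4.3π²/1.1² ≈ 35.074
  n=2: λ₂ = 17.2π²/1.1² ≈ 140.295 (4× faster decay)
  n=3: λ₃ = 38.7π²/1.1² ≈ 315.664 (9× faster decay)
As t → ∞, higher modes decay exponentially faster. The n=1 mode dominates: φ ~ c₁ sin(πx/1.1) e^{-λ₁t}.
Decay rate: λ₁ = 4.3π²/1.1² ≈ 35.074.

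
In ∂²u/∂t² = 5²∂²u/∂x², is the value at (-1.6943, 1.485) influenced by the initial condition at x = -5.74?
Yes. The domain of dependence is [-9.1193, 5.7307], and -5.74 ∈ [-9.1193, 5.7307].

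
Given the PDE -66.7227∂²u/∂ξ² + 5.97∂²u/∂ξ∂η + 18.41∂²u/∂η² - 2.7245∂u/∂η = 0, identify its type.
The second-order coefficients are A = -66.7227, B = 5.97, C = 18.41. Since B² - 4AC = 4949.100528 > 0, this is a hyperbolic PDE.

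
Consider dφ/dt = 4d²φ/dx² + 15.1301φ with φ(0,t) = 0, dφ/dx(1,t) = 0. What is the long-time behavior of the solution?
As t → ∞, φ grows unboundedly. Reaction dominates diffusion (r=15.1301 > κπ²/(4L²)≈9.87); solution grows exponentially.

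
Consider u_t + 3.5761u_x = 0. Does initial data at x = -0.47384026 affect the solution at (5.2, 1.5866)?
Yes. The characteristic through (5.2, 1.5866) passes through x = -0.47384026.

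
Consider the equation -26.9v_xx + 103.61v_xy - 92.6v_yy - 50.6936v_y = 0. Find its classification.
Hyperbolic. (A = -26.9, B = 103.61, C = -92.6 gives B² - 4AC = 771.2721.)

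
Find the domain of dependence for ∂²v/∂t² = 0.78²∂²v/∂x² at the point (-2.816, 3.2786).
Domain of dependence: [-5.373308, -0.258692]. Signals travel at speed 0.78, so data within |x - -2.816| ≤ 0.78·3.2786 = 2.557308 can reach the point.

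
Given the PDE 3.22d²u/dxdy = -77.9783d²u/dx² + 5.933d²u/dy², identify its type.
Rewriting in standard form: 77.9783d²u/dx² + 3.22d²u/dxdy - 5.933d²u/dy² = 0. The second-order coefficients are A = 77.9783, B = 3.22, C = -5.933. Since B² - 4AC = 1860.9494156 > 0, this is a hyperbolic PDE.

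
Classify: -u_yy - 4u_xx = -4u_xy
Rewriting in standard form: -4u_xx + 4u_xy - u_yy = 0. Parabolic (discriminant = 0).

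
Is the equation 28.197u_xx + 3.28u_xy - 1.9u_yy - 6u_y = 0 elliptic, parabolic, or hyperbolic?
Computing B² - 4AC with A = 28.197, B = 3.28, C = -1.9: discriminant = 225.0556 (positive). Answer: hyperbolic.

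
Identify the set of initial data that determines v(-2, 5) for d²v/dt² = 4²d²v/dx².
Domain of dependence: [-22, 18]. Signals travel at speed 4, so data within |x - -2| ≤ 4·5 = 20 can reach the point.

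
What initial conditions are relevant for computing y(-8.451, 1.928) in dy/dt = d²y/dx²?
The entire real line. The heat equation has infinite propagation speed: any initial disturbance instantly affects all points (though exponentially small far away).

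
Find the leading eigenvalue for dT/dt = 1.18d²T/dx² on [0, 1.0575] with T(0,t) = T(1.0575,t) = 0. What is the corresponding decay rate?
Eigenvalues: λₙ = 1.18n²π²/1.0575².
First three modes:
  n=1: λ₁ = 1.18π²/1.0575² ≈ 10.414
  n=2: λ₂ = 4.72π²/1.0575² ≈ 41.656 (4× faster decay)
  n=3: λ₃ = 10.62π²/1.0575² ≈ 93.727 (9× faster decay)
As t → ∞, higher modes decay exponentially faster. The n=1 mode dominates: T ~ c₁ sin(πx/1.0575) e^{-λ₁t}.
Decay rate: λ₁ = 1.18π²/1.0575² ≈ 10.414.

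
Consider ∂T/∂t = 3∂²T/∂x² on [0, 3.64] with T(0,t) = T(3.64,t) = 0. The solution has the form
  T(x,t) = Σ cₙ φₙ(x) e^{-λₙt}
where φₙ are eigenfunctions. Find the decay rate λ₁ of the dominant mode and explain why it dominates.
Eigenvalues: λₙ = 3n²π²/3.64².
First three modes:
  n=1: λ₁ = 3π²/3.64² ≈ 2.235
  n=2: λ₂ = 12π²/3.64² ≈ 8.939 (4× faster decay)
  n=3: λ₃ = 27π²/3.64² ≈ 20.112 (9× faster decay)
As t → ∞, higher modes decay exponentially faster. The n=1 mode dominates: T ~ c₁ sin(πx/3.64) e^{-λ₁t}.
Decay rate: λ₁ = 3π²/3.64² ≈ 2.235.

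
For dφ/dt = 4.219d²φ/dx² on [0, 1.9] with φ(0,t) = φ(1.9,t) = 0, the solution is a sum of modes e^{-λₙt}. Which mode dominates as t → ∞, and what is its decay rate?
Eigenvalues: λₙ = 4.219n²π²/1.9².
First three modes:
  n=1: λ₁ = 4.219π²/1.9² ≈ 11.535
  n=2: λ₂ = 16.876π²/1.9² ≈ 46.138 (4× faster decay)
  n=3: λ₃ = 37.971π²/1.9² ≈ 103.811 (9× faster decay)
As t → ∞, higher modes decay exponentially faster. The n=1 mode dominates: φ ~ c₁ sin(πx/1.9) e^{-λ₁t}.
Decay rate: λ₁ = 4.219π²/1.9² ≈ 11.535.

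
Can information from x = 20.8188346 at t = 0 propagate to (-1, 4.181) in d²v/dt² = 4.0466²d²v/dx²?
No. The domain of dependence is [-17.9188346, 15.9188346], and 20.8188346 is outside this interval.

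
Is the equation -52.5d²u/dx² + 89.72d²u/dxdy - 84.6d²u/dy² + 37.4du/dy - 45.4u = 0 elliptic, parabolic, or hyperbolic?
Computing B² - 4AC with A = -52.5, B = 89.72, C = -84.6: discriminant = -9716.3216 (negative). Answer: elliptic.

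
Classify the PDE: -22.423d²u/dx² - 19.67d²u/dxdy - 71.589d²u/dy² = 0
A = -22.423, B = -19.67, C = -71.589. Discriminant B² - 4AC = -6034.051688. Since -6034.051688 < 0, elliptic.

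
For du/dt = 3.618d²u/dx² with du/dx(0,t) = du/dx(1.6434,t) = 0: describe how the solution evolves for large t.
u → constant (steady state). Heat is conserved (no flux at boundaries); solution approaches the spatial average.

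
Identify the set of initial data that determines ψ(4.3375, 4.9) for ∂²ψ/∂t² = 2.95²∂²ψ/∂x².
Domain of dependence: [-10.1175, 18.7925]. Signals travel at speed 2.95, so data within |x - 4.3375| ≤ 2.95·4.9 = 14.455 can reach the point.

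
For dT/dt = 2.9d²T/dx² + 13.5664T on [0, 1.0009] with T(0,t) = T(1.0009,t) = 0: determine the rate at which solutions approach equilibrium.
Eigenvalues: λₙ = 2.9n²π²/1.0009² - 13.5664.
First three modes:
  n=1: λ₁ = 2.9π²/1.0009² - 13.5664 ≈ 15.004
  n=2: λ₂ = 11.6π²/1.0009² - 13.5664 ≈ 100.715
  n=3: λ₃ = 26.1π²/1.0009² - 13.5664 ≈ 243.567
Since 2.9π²/1.0009² ≈ 28.57 > 13.5664, all λₙ > 0.
The n=1 mode decays slowest → dominates as t → ∞.
Asymptotic: T ~ c₁ sin(πx/1.0009) e^{-λ₁t} with decay rate λ₁ ≈ 15.004.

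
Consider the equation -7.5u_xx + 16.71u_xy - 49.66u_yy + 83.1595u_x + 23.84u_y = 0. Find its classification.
Elliptic. (A = -7.5, B = 16.71, C = -49.66 gives B² - 4AC = -1210.5759.)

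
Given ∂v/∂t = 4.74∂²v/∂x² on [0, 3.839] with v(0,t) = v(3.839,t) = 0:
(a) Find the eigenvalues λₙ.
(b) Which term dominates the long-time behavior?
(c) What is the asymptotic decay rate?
Eigenvalues: λₙ = 4.74n²π²/3.839².
First three modes:
  n=1: λ₁ = 4.74π²/3.839² ≈ 3.174
  n=2: λ₂ = 18.96π²/3.839² ≈ 12.697 (4× faster decay)
  n=3: λ₃ = 42.66π²/3.839² ≈ 28.568 (9× faster decay)
As t → ∞, higher modes decay exponentially faster. The n=1 mode dominates: v ~ c₁ sin(πx/3.839) e^{-λ₁t}.
Decay rate: λ₁ = 4.74π²/3.839² ≈ 3.174.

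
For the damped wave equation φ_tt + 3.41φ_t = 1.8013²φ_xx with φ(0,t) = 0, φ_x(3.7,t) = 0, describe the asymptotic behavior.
φ → 0. Damping (γ=3.41) dissipates energy; oscillations decay exponentially.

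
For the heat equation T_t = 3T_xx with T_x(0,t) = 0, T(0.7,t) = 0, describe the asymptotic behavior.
T → 0. Heat escapes through the Dirichlet boundary.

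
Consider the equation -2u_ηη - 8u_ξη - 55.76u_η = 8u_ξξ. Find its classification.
Rewriting in standard form: -8u_ξξ - 8u_ξη - 2u_ηη - 55.76u_η = 0. Parabolic. (A = -8, B = -8, C = -2 gives B² - 4AC = 0.)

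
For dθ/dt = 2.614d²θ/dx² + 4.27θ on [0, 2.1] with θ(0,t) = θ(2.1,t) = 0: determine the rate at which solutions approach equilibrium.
Eigenvalues: λₙ = 2.614n²π²/2.1² - 4.27.
First three modes:
  n=1: λ₁ = 2.614π²/2.1² - 4.27 ≈ 1.58
  n=2: λ₂ = 10.456π²/2.1² - 4.27 ≈ 19.131
  n=3: λ₃ = 23.526π²/2.1² - 4.27 ≈ 48.381
Since 2.614π²/2.1² ≈ 5.85 > 4.27, all λₙ > 0.
The n=1 mode decays slowest → dominates as t → ∞.
Asymptotic: θ ~ c₁ sin(πx/2.1) e^{-λ₁t} with decay rate λ₁ ≈ 1.58.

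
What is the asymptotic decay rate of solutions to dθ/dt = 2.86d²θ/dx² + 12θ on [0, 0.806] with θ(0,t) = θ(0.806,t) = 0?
Eigenvalues: λₙ = 2.86n²π²/0.806² - 12.
First three modes:
  n=1: λ₁ = 2.86π²/0.806² - 12 ≈ 31.451
  n=2: λ₂ = 11.44π²/0.806² - 12 ≈ 161.802
  n=3: λ₃ = 25.74π²/0.806² - 12 ≈ 379.055
Since 2.86π²/0.806² ≈ 43.451 > 12, all λₙ > 0.
The n=1 mode decays slowest → dominates as t → ∞.
Asymptotic: θ ~ c₁ sin(πx/0.806) e^{-λ₁t} with decay rate λ₁ ≈ 31.451.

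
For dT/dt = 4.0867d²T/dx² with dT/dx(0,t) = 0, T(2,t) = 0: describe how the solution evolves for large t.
T → 0. Heat escapes through the Dirichlet boundary.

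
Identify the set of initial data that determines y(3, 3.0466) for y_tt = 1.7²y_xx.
Domain of dependence: [-2.17922, 8.17922]. Signals travel at speed 1.7, so data within |x - 3| ≤ 1.7·3.0466 = 5.17922 can reach the point.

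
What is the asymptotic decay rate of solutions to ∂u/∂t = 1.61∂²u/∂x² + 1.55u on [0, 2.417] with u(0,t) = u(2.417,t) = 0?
Eigenvalues: λₙ = 1.61n²π²/2.417² - 1.55.
First three modes:
  n=1: λ₁ = 1.61π²/2.417² - 1.55 ≈ 1.17
  n=2: λ₂ = 6.44π²/2.417² - 1.55 ≈ 9.33
  n=3: λ₃ = 14.49π²/2.417² - 1.55 ≈ 22.93
Since 1.61π²/2.417² ≈ 2.72 > 1.55, all λₙ > 0.
The n=1 mode decays slowest → dominates as t → ∞.
Asymptotic: u ~ c₁ sin(πx/2.417) e^{-λ₁t} with decay rate λ₁ ≈ 1.17.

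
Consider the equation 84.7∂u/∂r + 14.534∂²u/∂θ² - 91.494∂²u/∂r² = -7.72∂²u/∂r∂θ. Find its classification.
Rewriting in standard form: -91.494∂²u/∂r² + 7.72∂²u/∂r∂θ + 14.534∂²u/∂θ² + 84.7∂u/∂r = 0. Hyperbolic. (A = -91.494, B = 7.72, C = 14.534 gives B² - 4AC = 5378.693584.)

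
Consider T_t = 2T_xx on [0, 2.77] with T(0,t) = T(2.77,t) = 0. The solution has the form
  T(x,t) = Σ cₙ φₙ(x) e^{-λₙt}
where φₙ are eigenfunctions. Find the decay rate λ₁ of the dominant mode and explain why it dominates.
Eigenvalues: λₙ = 2n²π²/2.77².
First three modes:
  n=1: λ₁ = 2π²/2.77² ≈ 2.573
  n=2: λ₂ = 8π²/2.77² ≈ 10.29 (4× faster decay)
  n=3: λ₃ = 18π²/2.77² ≈ 23.153 (9× faster decay)
As t → ∞, higher modes decay exponentially faster. The n=1 mode dominates: T ~ c₁ sin(πx/2.77) e^{-λ₁t}.
Decay rate: λ₁ = 2π²/2.77² ≈ 2.573.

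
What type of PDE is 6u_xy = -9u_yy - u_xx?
Rewriting in standard form: u_xx + 6u_xy + 9u_yy = 0. With A = 1, B = 6, C = 9, the discriminant is 0. This is a parabolic PDE.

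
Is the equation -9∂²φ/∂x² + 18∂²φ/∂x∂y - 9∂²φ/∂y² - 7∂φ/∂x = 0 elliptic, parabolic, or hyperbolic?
Computing B² - 4AC with A = -9, B = 18, C = -9: discriminant = 0 (zero). Answer: parabolic.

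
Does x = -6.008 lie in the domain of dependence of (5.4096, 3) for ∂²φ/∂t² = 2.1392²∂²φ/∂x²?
No. The domain of dependence is [-1.008, 11.8272], and -6.008 is outside this interval.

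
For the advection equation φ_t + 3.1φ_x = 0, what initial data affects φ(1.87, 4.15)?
A single point: x = -10.995. The characteristic through (1.87, 4.15) is x - 3.1t = const, so x = 1.87 - 3.1·4.15 = -10.995.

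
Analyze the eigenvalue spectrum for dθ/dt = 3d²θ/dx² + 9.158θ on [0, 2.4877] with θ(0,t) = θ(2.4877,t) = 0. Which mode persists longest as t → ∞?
Eigenvalues: λₙ = 3n²π²/2.4877² - 9.158.
First three modes:
  n=1: λ₁ = 3π²/2.4877² - 9.158 ≈ -4.374
  n=2: λ₂ = 12π²/2.4877² - 9.158 ≈ 9.979
  n=3: λ₃ = 27π²/2.4877² - 9.158 ≈ 33.901
Since 3π²/2.4877² ≈ 4.784 < 9.158, λ₁ < 0.
The n=1 mode grows fastest (−λₙ is largest for n=1) → dominates.
Asymptotic: θ ~ c₁ sin(πx/2.4877) e^{4.374t} (exponential growth at rate −λ₁ ≈ 4.374).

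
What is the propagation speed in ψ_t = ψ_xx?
Infinite. The heat equation is parabolic, not hyperbolic, so disturbances propagate instantly.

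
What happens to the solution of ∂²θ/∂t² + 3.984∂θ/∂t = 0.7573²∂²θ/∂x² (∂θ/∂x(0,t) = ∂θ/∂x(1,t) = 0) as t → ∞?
θ → constant (steady state). Damping (γ=3.984) dissipates the nonconstant modes; with Neumann BCs the spatial average obeys M''+γM'=0 and tends to a finite limit.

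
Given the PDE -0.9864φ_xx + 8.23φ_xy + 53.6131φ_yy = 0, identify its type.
The second-order coefficients are A = -0.9864, B = 8.23, C = 53.6131. Since B² - 4AC = 279.26874736 > 0, this is a hyperbolic PDE.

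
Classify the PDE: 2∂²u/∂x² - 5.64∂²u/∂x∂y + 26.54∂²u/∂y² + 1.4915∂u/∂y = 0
A = 2, B = -5.64, C = 26.54. Discriminant B² - 4AC = -180.5104. Since -180.5104 < 0, elliptic.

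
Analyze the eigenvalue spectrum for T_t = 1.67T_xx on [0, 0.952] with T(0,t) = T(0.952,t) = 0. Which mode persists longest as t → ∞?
Eigenvalues: λₙ = 1.67n²π²/0.952².
First three modes:
  n=1: λ₁ = 1.67π²/0.952² ≈ 18.186
  n=2: λ₂ = 6.68π²/0.952² ≈ 72.745 (4× faster decay)
  n=3: λ₃ = 15.03π²/0.952² ≈ 163.676 (9× faster decay)
As t → ∞, higher modes decay exponentially faster. The n=1 mode dominates: T ~ c₁ sin(πx/0.952) e^{-λ₁t}.
Decay rate: λ₁ = 1.67π²/0.952² ≈ 18.186.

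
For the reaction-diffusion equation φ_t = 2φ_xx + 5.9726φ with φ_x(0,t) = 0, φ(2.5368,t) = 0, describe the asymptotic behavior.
φ grows unboundedly. Reaction dominates diffusion (r=5.9726 > κπ²/(4L²)≈0.77); solution grows exponentially.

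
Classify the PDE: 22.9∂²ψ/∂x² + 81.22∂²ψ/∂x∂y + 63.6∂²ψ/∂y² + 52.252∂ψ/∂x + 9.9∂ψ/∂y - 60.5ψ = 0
A = 22.9, B = 81.22, C = 63.6. Discriminant B² - 4AC = 770.9284. Since 770.9284 > 0, hyperbolic.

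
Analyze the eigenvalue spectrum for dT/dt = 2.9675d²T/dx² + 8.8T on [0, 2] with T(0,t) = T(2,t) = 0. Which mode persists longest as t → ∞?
Eigenvalues: λₙ = 2.9675n²π²/2² - 8.8.
First three modes:
  n=1: λ₁ = 2.9675π²/2² - 8.8 ≈ -1.478
  n=2: λ₂ = 11.87π²/2² - 8.8 ≈ 20.488
  n=3: λ₃ = 26.7075π²/2² - 8.8 ≈ 57.098
Since 2.9675π²/2² ≈ 7.322 < 8.8, λ₁ < 0.
The n=1 mode grows fastest (−λₙ is largest for n=1) → dominates.
Asymptotic: T ~ c₁ sin(πx/2) e^{1.478t} (exponential growth at rate −λ₁ ≈ 1.478).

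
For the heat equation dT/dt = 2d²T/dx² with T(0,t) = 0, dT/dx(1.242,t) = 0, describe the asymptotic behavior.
T → 0. Heat escapes through the Dirichlet boundary.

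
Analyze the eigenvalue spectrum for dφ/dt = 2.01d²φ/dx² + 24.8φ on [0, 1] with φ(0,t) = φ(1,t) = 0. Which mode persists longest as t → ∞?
Eigenvalues: λₙ = 2.01n²π²/1² - 24.8.
First three modes:
  n=1: λ₁ = 2.01π² - 24.8 ≈ -4.962
  n=2: λ₂ = 8.04π² - 24.8 ≈ 54.552
  n=3: λ₃ = 18.09π² - 24.8 ≈ 153.741
Since 2.01π² ≈ 19.838 < 24.8, λ₁ < 0.
The n=1 mode grows fastest (−λₙ is largest for n=1) → dominates.
Asymptotic: φ ~ c₁ sin(πx/1) e^{4.962t} (exponential growth at rate −λ₁ ≈ 4.962).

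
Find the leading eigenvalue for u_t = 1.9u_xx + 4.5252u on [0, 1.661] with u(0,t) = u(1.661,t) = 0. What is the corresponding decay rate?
Eigenvalues: λₙ = 1.9n²π²/1.661² - 4.5252.
First three modes:
  n=1: λ₁ = 1.9π²/1.661² - 4.5252 ≈ 2.272
  n=2: λ₂ = 7.6π²/1.661² - 4.5252 ≈ 22.663
  n=3: λ₃ = 17.1π²/1.661² - 4.5252 ≈ 56.647
Since 1.9π²/1.661² ≈ 6.797 > 4.5252, all λₙ > 0.
The n=1 mode decays slowest → dominates as t → ∞.
Asymptotic: u ~ c₁ sin(πx/1.661) e^{-λ₁t} with decay rate λ₁ ≈ 2.272.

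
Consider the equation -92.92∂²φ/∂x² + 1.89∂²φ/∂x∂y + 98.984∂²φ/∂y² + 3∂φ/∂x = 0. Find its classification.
Hyperbolic. (A = -92.92, B = 1.89, C = 98.984 gives B² - 4AC = 36793.94522.)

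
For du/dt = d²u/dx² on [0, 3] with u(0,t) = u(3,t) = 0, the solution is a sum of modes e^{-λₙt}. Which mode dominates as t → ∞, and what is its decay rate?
Eigenvalues: λₙ = n²π²/3².
First three modes:
  n=1: λ₁ = π²/3² ≈ 1.097
  n=2: λ₂ = 4π²/3² ≈ 4.386 (4× faster decay)
  n=3: λ₃ = 9π²/3² ≈ 9.87 (9× faster decay)
As t → ∞, higher modes decay exponentially faster. The n=1 mode dominates: u ~ c₁ sin(πx/3) e^{-λ₁t}.
Decay rate: λ₁ = π²/3² ≈ 1.097.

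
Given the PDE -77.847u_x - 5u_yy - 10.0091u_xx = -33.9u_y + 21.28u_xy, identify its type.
Rewriting in standard form: -10.0091u_xx - 21.28u_xy - 5u_yy - 77.847u_x + 33.9u_y = 0. The second-order coefficients are A = -10.0091, B = -21.28, C = -5. Since B² - 4AC = 252.6564 > 0, this is a hyperbolic PDE.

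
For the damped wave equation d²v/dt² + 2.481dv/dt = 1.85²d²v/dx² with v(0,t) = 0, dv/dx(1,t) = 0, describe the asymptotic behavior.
v → 0. Damping (γ=2.481) dissipates energy; oscillations decay exponentially.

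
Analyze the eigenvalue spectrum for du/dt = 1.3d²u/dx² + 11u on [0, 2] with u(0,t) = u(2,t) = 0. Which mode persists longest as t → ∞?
Eigenvalues: λₙ = 1.3n²π²/2² - 11.
First three modes:
  n=1: λ₁ = 1.3π²/2² - 11 ≈ -7.792
  n=2: λ₂ = 5.2π²/2² - 11 ≈ 1.83
  n=3: λ₃ = 11.7π²/2² - 11 ≈ 17.869
Since 1.3π²/2² ≈ 3.208 < 11, λ₁ < 0.
The n=1 mode grows fastest (−λₙ is largest for n=1) → dominates.
Asymptotic: u ~ c₁ sin(πx/2) e^{7.792t} (exponential growth at rate −λ₁ ≈ 7.792).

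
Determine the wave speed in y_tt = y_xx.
Speed = 1. Information travels along characteristics x = x₀ ± 1t.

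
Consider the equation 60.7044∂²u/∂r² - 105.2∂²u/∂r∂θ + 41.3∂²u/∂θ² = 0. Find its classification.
Hyperbolic. (A = 60.7044, B = -105.2, C = 41.3 gives B² - 4AC = 1038.67312.)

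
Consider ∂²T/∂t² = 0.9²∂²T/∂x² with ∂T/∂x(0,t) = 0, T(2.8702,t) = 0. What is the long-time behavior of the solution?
As t → ∞, T oscillates (no decay). Energy is conserved; the solution oscillates indefinitely as standing waves.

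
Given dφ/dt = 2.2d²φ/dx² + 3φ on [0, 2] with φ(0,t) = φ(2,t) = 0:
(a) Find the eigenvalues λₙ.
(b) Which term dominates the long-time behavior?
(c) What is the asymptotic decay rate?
Eigenvalues: λₙ = 2.2n²π²/2² - 3.
First three modes:
  n=1: λ₁ = 2.2π²/2² - 3 ≈ 2.428
  n=2: λ₂ = 8.8π²/2² - 3 ≈ 18.713
  n=3: λ₃ = 19.8π²/2² - 3 ≈ 45.855
Since 2.2π²/2² ≈ 5.428 > 3, all λₙ > 0.
The n=1 mode decays slowest → dominates as t → ∞.
Asymptotic: φ ~ c₁ sin(πx/2) e^{-λ₁t} with decay rate λ₁ ≈ 2.428.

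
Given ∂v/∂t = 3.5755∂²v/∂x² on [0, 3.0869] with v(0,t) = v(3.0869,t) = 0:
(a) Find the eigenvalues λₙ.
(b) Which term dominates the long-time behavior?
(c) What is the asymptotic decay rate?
Eigenvalues: λₙ = 3.5755n²π²/3.0869².
First three modes:
  n=1: λ₁ = 3.5755π²/3.0869² ≈ 3.703
  n=2: λ₂ = 14.302π²/3.0869² ≈ 14.813 (4× faster decay)
  n=3: λ₃ = 32.1795π²/3.0869² ≈ 33.33 (9× faster decay)
As t → ∞, higher modes decay exponentially faster. The n=1 mode dominates: v ~ c₁ sin(πx/3.0869) e^{-λ₁t}.
Decay rate: λ₁ = 3.5755π²/3.0869² ≈ 3.703.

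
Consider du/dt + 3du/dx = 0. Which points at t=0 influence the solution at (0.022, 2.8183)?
A single point: x = -8.4329. The characteristic through (0.022, 2.8183) is x - 3t = const, so x = 0.022 - 3·2.8183 = -8.4329.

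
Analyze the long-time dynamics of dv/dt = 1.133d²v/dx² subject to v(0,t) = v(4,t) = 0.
Long-time behavior: v → 0. Heat diffuses out through both boundaries.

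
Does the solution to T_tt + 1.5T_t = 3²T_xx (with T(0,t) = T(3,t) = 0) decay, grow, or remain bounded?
T → 0. Damping (γ=1.5) dissipates energy; oscillations decay exponentially.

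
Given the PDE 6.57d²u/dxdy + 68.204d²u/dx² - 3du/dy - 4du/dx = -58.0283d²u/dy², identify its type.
Rewriting in standard form: 68.204d²u/dx² + 6.57d²u/dxdy + 58.0283d²u/dy² - 4du/dx - 3du/dy = 0. The second-order coefficients are A = 68.204, B = 6.57, C = 58.0283. Since B² - 4AC = -15787.8837928 < 0, this is an elliptic PDE.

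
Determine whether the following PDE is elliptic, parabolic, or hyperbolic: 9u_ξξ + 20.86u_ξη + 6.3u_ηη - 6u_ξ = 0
Coefficients: A = 9, B = 20.86, C = 6.3. B² - 4AC = 208.3396, which is positive, so the equation is hyperbolic.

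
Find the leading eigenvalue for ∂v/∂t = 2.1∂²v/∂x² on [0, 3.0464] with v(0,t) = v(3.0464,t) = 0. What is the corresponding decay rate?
Eigenvalues: λₙ = 2.1n²π²/3.0464².
First three modes:
  n=1: λ₁ = 2.1π²/3.0464² ≈ 2.233
  n=2: λ₂ = 8.4π²/3.0464² ≈ 8.933 (4× faster decay)
  n=3: λ₃ = 18.9π²/3.0464² ≈ 20.1 (9× faster decay)
As t → ∞, higher modes decay exponentially faster. The n=1 mode dominates: v ~ c₁ sin(πx/3.0464) e^{-λ₁t}.
Decay rate: λ₁ = 2.1π²/3.0464² ≈ 2.233.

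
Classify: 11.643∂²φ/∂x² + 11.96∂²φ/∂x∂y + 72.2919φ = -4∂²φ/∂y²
Rewriting in standard form: 11.643∂²φ/∂x² + 11.96∂²φ/∂x∂y + 4∂²φ/∂y² + 72.2919φ = 0. Elliptic (discriminant = -43.2464).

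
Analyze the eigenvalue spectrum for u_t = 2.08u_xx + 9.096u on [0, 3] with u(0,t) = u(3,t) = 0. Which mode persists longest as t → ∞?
Eigenvalues: λₙ = 2.08n²π²/3² - 9.096.
First three modes:
  n=1: λ₁ = 2.08π²/3² - 9.096 ≈ -6.815
  n=2: λ₂ = 8.32π²/3² - 9.096 ≈ 0.028
  n=3: λ₃ = 18.72π²/3² - 9.096 ≈ 11.433
Since 2.08π²/3² ≈ 2.281 < 9.096, λ₁ < 0.
The n=1 mode grows fastest (−λₙ is largest for n=1) → dominates.
Asymptotic: u ~ c₁ sin(πx/3) e^{6.815t} (exponential growth at rate −λ₁ ≈ 6.815).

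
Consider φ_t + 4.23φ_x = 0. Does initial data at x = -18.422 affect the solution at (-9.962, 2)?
Yes. The characteristic through (-9.962, 2) passes through x = -18.422.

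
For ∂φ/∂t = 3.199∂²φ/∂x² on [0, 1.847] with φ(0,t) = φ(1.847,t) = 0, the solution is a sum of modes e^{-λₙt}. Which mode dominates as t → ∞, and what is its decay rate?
Eigenvalues: λₙ = 3.199n²π²/1.847².
First three modes:
  n=1: λ₁ = 3.199π²/1.847² ≈ 9.255
  n=2: λ₂ = 12.796π²/1.847² ≈ 37.02 (4× faster decay)
  n=3: λ₃ = 28.791π²/1.847² ≈ 83.296 (9× faster decay)
As t → ∞, higher modes decay exponentially faster. The n=1 mode dominates: φ ~ c₁ sin(πx/1.847) e^{-λ₁t}.
Decay rate: λ₁ = 3.199π²/1.847² ≈ 9.255.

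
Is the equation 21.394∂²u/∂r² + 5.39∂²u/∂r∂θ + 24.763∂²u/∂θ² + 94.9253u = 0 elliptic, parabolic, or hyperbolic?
Computing B² - 4AC with A = 21.394, B = 5.39, C = 24.763: discriminant = -2090.066388 (negative). Answer: elliptic.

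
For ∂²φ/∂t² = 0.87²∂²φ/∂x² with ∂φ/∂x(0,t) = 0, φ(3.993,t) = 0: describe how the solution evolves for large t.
φ oscillates (no decay). Energy is conserved; the solution oscillates indefinitely as standing waves.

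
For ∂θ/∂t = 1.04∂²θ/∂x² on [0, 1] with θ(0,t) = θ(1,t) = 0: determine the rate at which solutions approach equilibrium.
Eigenvalues: λₙ = 1.04n²π².
First three modes:
  n=1: λ₁ = 1.04π² ≈ 10.264
  n=2: λ₂ = 4.16π² ≈ 41.058 (4× faster decay)
  n=3: λ₃ = 9.36π² ≈ 92.379 (9× faster decay)
As t → ∞, higher modes decay exponentially faster. The n=1 mode dominates: θ ~ c₁ sin(πx) e^{-λ₁t}.
Decay rate: λ₁ = 1.04π² ≈ 10.264.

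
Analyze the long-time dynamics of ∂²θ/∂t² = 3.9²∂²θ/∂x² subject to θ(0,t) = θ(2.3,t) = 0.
Long-time behavior: θ oscillates (no decay). Energy is conserved; the solution oscillates indefinitely as standing waves.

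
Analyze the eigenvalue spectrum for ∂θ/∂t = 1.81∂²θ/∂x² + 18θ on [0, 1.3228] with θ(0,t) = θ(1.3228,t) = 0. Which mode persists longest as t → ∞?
Eigenvalues: λₙ = 1.81n²π²/1.3228² - 18.
First three modes:
  n=1: λ₁ = 1.81π²/1.3228² - 18 ≈ -7.791
  n=2: λ₂ = 7.24π²/1.3228² - 18 ≈ 22.837
  n=3: λ₃ = 16.29π²/1.3228² - 18 ≈ 73.882
Since 1.81π²/1.3228² ≈ 10.209 < 18, λ₁ < 0.
The n=1 mode grows fastest (−λₙ is largest for n=1) → dominates.
Asymptotic: θ ~ c₁ sin(πx/1.3228) e^{7.791t} (exponential growth at rate −λ₁ ≈ 7.791).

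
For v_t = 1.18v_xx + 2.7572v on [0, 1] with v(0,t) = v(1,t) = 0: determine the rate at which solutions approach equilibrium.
Eigenvalues: λₙ = 1.18n²π²/1² - 2.7572.
First three modes:
  n=1: λ₁ = 1.18π² - 2.7572 ≈ 8.889
  n=2: λ₂ = 4.72π² - 2.7572 ≈ 43.827
  n=3: λ₃ = 10.62π² - 2.7572 ≈ 102.058
Since 1.18π² ≈ 11.646 > 2.7572, all λₙ > 0.
The n=1 mode decays slowest → dominates as t → ∞.
Asymptotic: v ~ c₁ sin(πx/1) e^{-λ₁t} with decay rate λ₁ ≈ 8.889.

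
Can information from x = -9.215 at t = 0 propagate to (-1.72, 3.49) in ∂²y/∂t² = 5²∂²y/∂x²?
Yes. The domain of dependence is [-19.17, 15.73], and -9.215 ∈ [-19.17, 15.73].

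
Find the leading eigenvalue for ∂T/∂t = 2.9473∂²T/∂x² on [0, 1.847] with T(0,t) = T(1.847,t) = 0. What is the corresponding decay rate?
Eigenvalues: λₙ = 2.9473n²π²/1.847².
First three modes:
  n=1: λ₁ = 2.9473π²/1.847² ≈ 8.527
  n=2: λ₂ = 11.7892π²/1.847² ≈ 34.108 (4× faster decay)
  n=3: λ₃ = 26.5257π²/1.847² ≈ 76.742 (9× faster decay)
As t → ∞, higher modes decay exponentially faster. The n=1 mode dominates: T ~ c₁ sin(πx/1.847) e^{-λ₁t}.
Decay rate: λ₁ = 2.9473π²/1.847² ≈ 8.527.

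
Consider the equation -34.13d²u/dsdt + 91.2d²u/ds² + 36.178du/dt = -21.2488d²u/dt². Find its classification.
Rewriting in standard form: 91.2d²u/ds² - 34.13d²u/dsdt + 21.2488d²u/dt² + 36.178du/dt = 0. Elliptic. (A = 91.2, B = -34.13, C = 21.2488 gives B² - 4AC = -6586.70534.)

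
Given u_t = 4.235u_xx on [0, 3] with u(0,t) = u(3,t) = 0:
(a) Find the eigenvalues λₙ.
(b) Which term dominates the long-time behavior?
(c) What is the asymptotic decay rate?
Eigenvalues: λₙ = 4.235n²π²/3².
First three modes:
  n=1: λ₁ = 4.235π²/3² ≈ 4.644
  n=2: λ₂ = 16.94π²/3² ≈ 18.577 (4× faster decay)
  n=3: λ₃ = 38.115π²/3² ≈ 41.798 (9× faster decay)
As t → ∞, higher modes decay exponentially faster. The n=1 mode dominates: u ~ c₁ sin(πx/3) e^{-λ₁t}.
Decay rate: λ₁ = 4.235π²/3² ≈ 4.644.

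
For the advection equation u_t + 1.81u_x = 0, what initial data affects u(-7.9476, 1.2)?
A single point: x = -10.1196. The characteristic through (-7.9476, 1.2) is x - 1.81t = const, so x = -7.9476 - 1.81·1.2 = -10.1196.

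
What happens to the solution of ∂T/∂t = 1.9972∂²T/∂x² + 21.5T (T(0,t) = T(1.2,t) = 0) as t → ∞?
T grows unboundedly. Reaction dominates diffusion (r=21.5 > κπ²/L²≈13.69); solution grows exponentially.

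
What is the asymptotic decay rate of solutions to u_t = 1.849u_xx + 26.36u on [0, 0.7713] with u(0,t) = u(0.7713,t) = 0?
Eigenvalues: λₙ = 1.849n²π²/0.7713² - 26.36.
First three modes:
  n=1: λ₁ = 1.849π²/0.7713² - 26.36 ≈ 4.315
  n=2: λ₂ = 7.396π²/0.7713² - 26.36 ≈ 96.342
  n=3: λ₃ = 16.641π²/0.7713² - 26.36 ≈ 249.718
Since 1.849π²/0.7713² ≈ 30.675 > 26.36, all λₙ > 0.
The n=1 mode decays slowest → dominates as t → ∞.
Asymptotic: u ~ c₁ sin(πx/0.7713) e^{-λ₁t} with decay rate λ₁ ≈ 4.315.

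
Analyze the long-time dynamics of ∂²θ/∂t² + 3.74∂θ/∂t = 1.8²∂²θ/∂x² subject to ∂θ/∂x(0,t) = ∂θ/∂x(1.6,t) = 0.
Long-time behavior: θ → constant (steady state). Damping (γ=3.74) dissipates the nonconstant modes; with Neumann BCs the spatial average obeys M''+γM'=0 and tends to a finite limit.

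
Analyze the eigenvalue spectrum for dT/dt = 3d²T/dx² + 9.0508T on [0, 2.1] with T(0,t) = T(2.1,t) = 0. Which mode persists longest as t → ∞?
Eigenvalues: λₙ = 3n²π²/2.1² - 9.0508.
First three modes:
  n=1: λ₁ = 3π²/2.1² - 9.0508 ≈ -2.337
  n=2: λ₂ = 12π²/2.1² - 9.0508 ≈ 17.805
  n=3: λ₃ = 27π²/2.1² - 9.0508 ≈ 51.375
Since 3π²/2.1² ≈ 6.714 < 9.0508, λ₁ < 0.
The n=1 mode grows fastest (−λₙ is largest for n=1) → dominates.
Asymptotic: T ~ c₁ sin(πx/2.1) e^{2.337t} (exponential growth at rate −λ₁ ≈ 2.337).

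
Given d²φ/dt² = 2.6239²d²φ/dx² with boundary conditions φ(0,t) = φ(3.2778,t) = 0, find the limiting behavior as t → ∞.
φ oscillates (no decay). Energy is conserved; the solution oscillates indefinitely as standing waves.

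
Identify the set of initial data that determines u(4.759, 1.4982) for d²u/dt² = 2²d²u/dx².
Domain of dependence: [1.7626, 7.7554]. Signals travel at speed 2, so data within |x - 4.759| ≤ 2·1.4982 = 2.9964 can reach the point.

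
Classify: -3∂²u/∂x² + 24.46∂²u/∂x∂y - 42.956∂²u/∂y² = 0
Hyperbolic (discriminant = 82.8196).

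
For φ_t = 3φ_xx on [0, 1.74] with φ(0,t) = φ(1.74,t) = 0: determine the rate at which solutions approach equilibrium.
Eigenvalues: λₙ = 3n²π²/1.74².
First three modes:
  n=1: λ₁ = 3π²/1.74² ≈ 9.78
  n=2: λ₂ = 12π²/1.74² ≈ 39.119 (4× faster decay)
  n=3: λ₃ = 27π²/1.74² ≈ 88.017 (9× faster decay)
As t → ∞, higher modes decay exponentially faster. The n=1 mode dominates: φ ~ c₁ sin(πx/1.74) e^{-λ₁t}.
Decay rate: λ₁ = 3π²/1.74² ≈ 9.78.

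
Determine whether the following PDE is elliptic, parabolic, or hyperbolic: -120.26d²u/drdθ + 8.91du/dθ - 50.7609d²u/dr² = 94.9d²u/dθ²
Rewriting in standard form: -50.7609d²u/dr² - 120.26d²u/drdθ - 94.9d²u/dθ² + 8.91du/dθ = 0. Coefficients: A = -50.7609, B = -120.26, C = -94.9. B² - 4AC = -4806.37004, which is negative, so the equation is elliptic.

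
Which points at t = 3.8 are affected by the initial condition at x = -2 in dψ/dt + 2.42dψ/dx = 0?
At x = 7.196. The characteristic carries data from (-2, 0) to (7.196, 3.8).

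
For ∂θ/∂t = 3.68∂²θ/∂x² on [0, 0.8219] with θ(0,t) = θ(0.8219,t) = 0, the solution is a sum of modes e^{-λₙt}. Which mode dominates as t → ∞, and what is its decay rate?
Eigenvalues: λₙ = 3.68n²π²/0.8219².
First three modes:
  n=1: λ₁ = 3.68π²/0.8219² ≈ 53.766
  n=2: λ₂ = 14.72π²/0.8219² ≈ 215.065 (4× faster decay)
  n=3: λ₃ = 33.12π²/0.8219² ≈ 483.896 (9× faster decay)
As t → ∞, higher modes decay exponentially faster. The n=1 mode dominates: θ ~ c₁ sin(πx/0.8219) e^{-λ₁t}.
Decay rate: λ₁ = 3.68π²/0.8219² ≈ 53.766.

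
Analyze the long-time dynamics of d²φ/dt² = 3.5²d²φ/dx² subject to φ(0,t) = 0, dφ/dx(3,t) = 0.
Long-time behavior: φ oscillates (no decay). Energy is conserved; the solution oscillates indefinitely as standing waves.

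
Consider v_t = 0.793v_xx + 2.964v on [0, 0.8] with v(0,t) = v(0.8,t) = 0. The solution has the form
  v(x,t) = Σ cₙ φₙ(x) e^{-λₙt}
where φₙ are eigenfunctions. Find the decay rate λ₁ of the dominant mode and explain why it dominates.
Eigenvalues: λₙ = 0.793n²π²/0.8² - 2.964.
First three modes:
  n=1: λ₁ = 0.793π²/0.8² - 2.964 ≈ 9.265
  n=2: λ₂ = 3.172π²/0.8² - 2.964 ≈ 45.952
  n=3: λ₃ = 7.137π²/0.8² - 2.964 ≈ 107.098
Since 0.793π²/0.8² ≈ 12.229 > 2.964, all λₙ > 0.
The n=1 mode decays slowest → dominates as t → ∞.
Asymptotic: v ~ c₁ sin(πx/0.8) e^{-λ₁t} with decay rate λ₁ ≈ 9.265.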